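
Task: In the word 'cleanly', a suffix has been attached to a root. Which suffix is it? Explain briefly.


The word 'cleanly' = 'clean' (root) + '-ly' (suffix). The suffix is '-ly'.

ly


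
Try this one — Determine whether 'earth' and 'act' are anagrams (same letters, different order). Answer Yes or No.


Sorted letters of 'earth': 'aehrt'
Sorted letters of 'act': 'act'
They do not match.

No


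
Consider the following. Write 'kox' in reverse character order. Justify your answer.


Reverse 'kox' character by character: 'xok'.

xok


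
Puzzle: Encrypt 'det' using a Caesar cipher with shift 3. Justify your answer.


Shift each letter by 3: d -> g, e -> h, t -> w. Result: 'ghw'.

ghw


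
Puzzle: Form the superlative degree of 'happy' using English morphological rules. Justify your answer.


Apply superlative formation (consonant + y: change y to i, add -est): 'happy' -> 'happiest'.

happiest


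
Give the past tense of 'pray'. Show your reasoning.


Apply rule: Add -ed. 'pray' becomes 'prayed'.

prayed


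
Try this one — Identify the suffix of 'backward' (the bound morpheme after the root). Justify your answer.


The word 'backward' = 'back' (root) + '-ward' (suffix). The suffix is '-ward'.

ward


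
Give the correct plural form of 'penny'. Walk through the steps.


Apply rule: Change -y to -ies (consonant + y). 'penny' becomes 'pennies'.

pennies


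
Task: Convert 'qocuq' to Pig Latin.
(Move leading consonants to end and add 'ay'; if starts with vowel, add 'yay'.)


'qocuq': move consonant cluster 'q' to end and add 'ay': 'ocuqqay'.

ocuqqay


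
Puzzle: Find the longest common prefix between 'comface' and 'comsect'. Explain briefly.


Compare from the start: 3 characters match: 'com'. Mismatch at position 4: 'f' vs 's'.

com


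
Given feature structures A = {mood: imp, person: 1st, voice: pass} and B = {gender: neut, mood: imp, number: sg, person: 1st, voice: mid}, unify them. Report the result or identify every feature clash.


Compare features:
gender: A=_ vs B=neut -> unified: neut
mood: A=imp vs B=imp -> unified: imp
number: A=_ vs B=sg -> unified: sg
person: A=1st vs B=1st -> unified: 1st
voice: A=pass vs B=mid -> CLASH
Clash detected on feature 'voice' (pass vs mid); unification fails.

CLASH on 'voice' (pass vs mid)


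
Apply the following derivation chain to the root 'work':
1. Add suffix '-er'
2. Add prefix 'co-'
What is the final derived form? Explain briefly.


Step 1: Add suffix '-er' to 'work' = 'worker'
Step 2: Add prefix 'co-' to 'worker' = 'coworker'

coworker


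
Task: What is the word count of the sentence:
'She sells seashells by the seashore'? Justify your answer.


Split into words: She | sells | seashells | by | the | seashore = 6 words.

6


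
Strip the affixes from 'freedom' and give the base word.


Remove suffix '-dom' from 'freedom' to get root 'free'.

free


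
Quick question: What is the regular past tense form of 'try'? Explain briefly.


Apply rule: Change -y to -ied. 'try' becomes 'tried'.

tried


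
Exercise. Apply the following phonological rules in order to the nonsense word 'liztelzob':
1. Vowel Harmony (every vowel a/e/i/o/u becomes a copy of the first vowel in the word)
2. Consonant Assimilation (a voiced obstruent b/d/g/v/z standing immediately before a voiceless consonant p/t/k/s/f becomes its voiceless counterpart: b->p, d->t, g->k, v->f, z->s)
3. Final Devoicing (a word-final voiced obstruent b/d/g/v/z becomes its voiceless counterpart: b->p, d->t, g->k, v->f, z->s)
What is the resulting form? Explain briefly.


Starting form: 'liztelzob'
Rule 1: Vowel Harmony: all vowels become 'i' (matching first vowel). 'liztelzob' -> 'liztilzib'
Rule 2: Consonant Assimilation: voiced obstruent before voiceless consonant becomes voiceless ('zt' -> 'st'). 'liztilzib' -> 'listilzib'
Rule 3: Final Devoicing: word-final voiced obstruent 'b' becomes voiceless 'p'. 'listilzib' -> 'listilzip'
Final form: 'listilzip'

listilzip


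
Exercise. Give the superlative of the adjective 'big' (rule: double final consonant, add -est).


Apply superlative formation (double final consonant, add -est): 'big' -> 'biggest'.

biggest


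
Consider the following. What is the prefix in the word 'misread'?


The word 'misread' = 'mis' (prefix) + 'read' (root). The prefix is 'mis'.

mis


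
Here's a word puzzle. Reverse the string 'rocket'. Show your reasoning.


Reverse 'rocket' character by character: 'tekcor'.

tekcor


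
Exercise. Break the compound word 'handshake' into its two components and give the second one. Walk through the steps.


Split 'handshake' into 'hand' + 'shake'. The second part is 'shake'.

shake


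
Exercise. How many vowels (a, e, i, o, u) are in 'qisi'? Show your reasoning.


Vowels in 'qisi': i, i = 2 vowels.

2


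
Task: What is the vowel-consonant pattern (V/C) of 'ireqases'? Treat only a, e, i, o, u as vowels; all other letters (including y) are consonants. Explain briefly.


Letter mapping: i = V, r = C, e = V, q = C, a = V, s = C, e = V, s = C.

VCVCVCVC


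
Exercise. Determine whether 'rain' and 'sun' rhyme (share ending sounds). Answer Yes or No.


Rime (stressed vowel + following sounds) of 'rain': -ain = /eɪn/
Rime of 'sun': -un = /ʌn/
/eɪn/ and /ʌn/ are different ending sounds, so the words do not rhyme.

No


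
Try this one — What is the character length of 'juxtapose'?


Spell out 'juxtapose' and number each letter: j(1), u(2), x(3), t(4), a(5), p(6), o(7), s(8), e(9). Total: 9 letters.

9


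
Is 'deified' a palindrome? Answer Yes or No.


Forward: 'deified'
Reversed: 'deified'
They are identical.

Yes


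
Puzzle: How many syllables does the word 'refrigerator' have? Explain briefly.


Break 'refrigerator' into syllables: re-frig-er-a-tor -> re | frig | er | a | tor = 5 syllables

5 syllables


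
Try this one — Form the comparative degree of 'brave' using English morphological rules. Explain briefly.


Apply comparative formation (ends in e: add -r): 'brave' -> 'braver'.

braver


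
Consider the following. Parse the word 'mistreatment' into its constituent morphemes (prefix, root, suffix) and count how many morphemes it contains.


Step 1: Identify prefix: 'mis' (meaning: wrongly)
Step 2: Identify root: 'treat'
Step 3: Identify suffix(es): 'ment'
Decomposition: mis- (prefix: wrongly) + treat (root) + -ment (suffix: action/result)
Total morphemes: 3

3 morphemes (mis- (prefix: wrongly) + treat (root) + -ment (suffix: action/result))


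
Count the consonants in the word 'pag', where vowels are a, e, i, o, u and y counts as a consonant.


Consonants in 'pag': p, g = 2 consonants.

2


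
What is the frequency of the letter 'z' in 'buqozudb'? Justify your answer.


Letter 'z' in 'buqozudb': found at position(s) 5 = 1 occurrence(s).

1


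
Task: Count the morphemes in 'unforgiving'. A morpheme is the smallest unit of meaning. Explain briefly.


Decomposition: un- (prefix) + forgive (root) + -ing (suffix) = 3 morpheme(s)

3 morphemes


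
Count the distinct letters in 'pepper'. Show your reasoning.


Unique letters in 'pepper': {e, p, r} = 3 distinct letters.

3


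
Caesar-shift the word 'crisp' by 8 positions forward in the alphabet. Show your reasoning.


Shift each letter by 8: c -> k, r -> z, i -> q, s -> a, p -> x. Result: 'kzqax'.

kzqax


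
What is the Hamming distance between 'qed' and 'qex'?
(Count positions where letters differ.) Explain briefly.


Alignment:
Position 1: 'q' vs 'q' = match
Position 2: 'e' vs 'e' = match
Position 3: 'd' vs 'x' = DIFFER
Total differences: 1

1


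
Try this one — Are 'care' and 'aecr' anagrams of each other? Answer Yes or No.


Sorted letters of 'care': 'acer'
Sorted letters of 'aecr': 'acer'
They match.

Yes


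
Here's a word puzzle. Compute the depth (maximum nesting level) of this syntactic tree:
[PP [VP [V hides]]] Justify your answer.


Count bracket nesting levels:
'[' at pos 0: depth = 1
'[' at pos 4: depth = 2
'[' at pos 8: depth = 3
Maximum depth reached: 3

3


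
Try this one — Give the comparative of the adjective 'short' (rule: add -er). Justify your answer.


Apply comparative formation (add -er): 'short' -> 'shorter'.

shorter


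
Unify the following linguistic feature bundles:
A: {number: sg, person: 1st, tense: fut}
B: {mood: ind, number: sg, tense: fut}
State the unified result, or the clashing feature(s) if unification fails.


Compare features:
mood: A=_ vs B=ind -> unified: ind
number: A=sg vs B=sg -> unified: sg
person: A=1st vs B=_ -> unified: 1st
tense: A=fut vs B=fut -> unified: fut
No clashes found.

Unified: {mood: ind, number: sg, person: 1st, tense: fut}


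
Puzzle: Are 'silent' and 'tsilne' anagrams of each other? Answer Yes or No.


Sorted letters of 'silent': 'eilnst'
Sorted letters of 'tsilne': 'eilnst'
They match.

Yes


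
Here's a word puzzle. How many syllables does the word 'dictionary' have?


Break 'dictionary' into syllables: dic-tion-ar-y -> dic | tion | ar | y = 4 syllables

4 syllables


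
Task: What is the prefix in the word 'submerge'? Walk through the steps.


The word 'submerge' = 'sub' (prefix) + 'merge' (root). The prefix is 'sub'.

sub


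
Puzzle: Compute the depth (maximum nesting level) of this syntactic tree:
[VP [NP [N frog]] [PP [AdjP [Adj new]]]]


Count bracket nesting levels:
'[' at pos 0: depth = 1
'[' at pos 4: depth = 2
'[' at pos 8: depth = 3
'[' at pos 18: depth = 2
'[' at pos 22: depth = 3
'[' at pos 28: depth = 4
Maximum depth reached: 4

4


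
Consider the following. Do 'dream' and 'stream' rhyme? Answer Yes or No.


Rime (stressed vowel + following sounds) of 'dream': -eam = /iːm/
Rime of 'stream': -eam = /iːm/
/iːm/ and /iːm/ are the same ending sound, so the words rhyme.

Yes


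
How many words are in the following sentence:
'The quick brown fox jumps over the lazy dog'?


Split into words: The | quick | brown | fox | jumps | over | the | lazy | dog = 9 words.

9


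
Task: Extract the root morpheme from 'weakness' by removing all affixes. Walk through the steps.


Remove suffix '-ness' from 'weakness' to get root 'weak'.

weak


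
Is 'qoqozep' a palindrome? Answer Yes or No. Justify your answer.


Forward: 'qoqozep'
Reversed: 'pezoqoq'
They differ.

No


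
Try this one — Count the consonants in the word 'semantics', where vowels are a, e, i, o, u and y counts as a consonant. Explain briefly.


Consonants in 'semantics': s, m, n, t, c, s = 6 consonants.

6


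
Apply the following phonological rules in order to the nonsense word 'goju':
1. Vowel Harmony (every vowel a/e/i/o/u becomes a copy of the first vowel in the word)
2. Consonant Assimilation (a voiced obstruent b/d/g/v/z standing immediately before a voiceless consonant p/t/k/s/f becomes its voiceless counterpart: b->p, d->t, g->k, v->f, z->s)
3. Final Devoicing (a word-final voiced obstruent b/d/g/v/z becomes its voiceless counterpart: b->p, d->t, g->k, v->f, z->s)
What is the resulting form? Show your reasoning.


Starting form: 'goju'
Rule 1: Vowel Harmony: all vowels become 'o' (matching first vowel). 'goju' -> 'gojo'
Rule 2: Consonant Assimilation: no voiced obstruent (b/d/g/v/z) stands immediately before a voiceless consonant (p/t/k/s/f). No change.
Rule 3: Final Devoicing: the word ends in the vowel 'o', not a consonant. No change.
Final form: 'gojo'

gojo


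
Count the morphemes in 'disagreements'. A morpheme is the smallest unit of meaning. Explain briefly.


Decomposition: dis- (prefix) + agree (root) + -ment (suffix) + -s (plural) = 4 morpheme(s)

4 morphemes


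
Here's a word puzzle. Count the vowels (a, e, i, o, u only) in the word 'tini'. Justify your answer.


Vowels in 'tini': i, i = 2 vowels.

2


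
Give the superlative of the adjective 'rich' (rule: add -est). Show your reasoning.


Apply superlative formation (add -est): 'rich' -> 'richest'.

richest


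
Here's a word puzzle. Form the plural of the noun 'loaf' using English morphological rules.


Apply rule: Change -f to -ves. 'loaf' becomes 'loaves'.

loaves


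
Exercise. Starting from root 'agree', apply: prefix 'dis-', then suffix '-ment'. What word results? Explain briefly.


Step 1: Add prefix 'dis-' to 'agree' = 'disagree'
Step 2: Add suffix '-ment' to 'disagree' = 'disagreement'

disagreement


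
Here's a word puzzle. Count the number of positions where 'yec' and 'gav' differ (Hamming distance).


Alignment:
Position 1: 'y' vs 'g' = DIFFER
Position 2: 'e' vs 'a' = DIFFER
Position 3: 'c' vs 'v' = DIFFER
Total differences: 3

3


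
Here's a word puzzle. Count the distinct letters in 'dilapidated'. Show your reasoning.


Unique letters in 'dilapidated': {a, d, e, i, l, p, t} = 7 distinct letters.

7


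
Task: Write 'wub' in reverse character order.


Reverse 'wub' character by character: 'buw'.

buw


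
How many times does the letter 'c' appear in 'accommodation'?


Letter 'c' in 'accommodation': found at position(s) 2, 3 = 2 occurrence(s).

2


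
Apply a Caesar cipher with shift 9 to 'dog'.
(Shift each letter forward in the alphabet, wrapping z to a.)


Shift each letter by 9: d -> m, o -> x, g -> p. Result: 'mxp'.

mxp


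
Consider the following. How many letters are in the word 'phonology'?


Spell out 'phonology' and number each letter: p(1), h(2), o(3), n(4), o(5), l(6), o(7), g(8), y(9). Total: 9 letters.

9


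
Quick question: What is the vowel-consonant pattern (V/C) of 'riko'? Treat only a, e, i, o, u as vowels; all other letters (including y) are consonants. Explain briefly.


Letter mapping: r = C, i = V, k = C, o = V.

CVCV


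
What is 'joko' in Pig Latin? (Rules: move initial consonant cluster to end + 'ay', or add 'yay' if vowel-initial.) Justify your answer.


'joko': move consonant cluster 'j' to end and add 'ay': 'okojay'.

okojay


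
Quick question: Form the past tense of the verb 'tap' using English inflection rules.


Apply rule: Double final consonant and add -ed. 'tap' becomes 'tapped'.

tapped


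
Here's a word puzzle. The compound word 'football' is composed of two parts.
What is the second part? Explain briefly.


Split 'football' into 'foot' + 'ball'. The second part is 'ball'.

ball


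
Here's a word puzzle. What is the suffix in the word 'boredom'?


The word 'boredom' = 'bore' (root) + '-dom' (suffix). The suffix is '-dom'.

dom


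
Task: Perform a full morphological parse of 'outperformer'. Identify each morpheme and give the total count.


Step 1: Identify prefix: 'out' (meaning: surpass)
Step 2: Identify root: 'perform'
Step 3: Identify suffix(es): 'er'
Decomposition: out- (prefix: surpass) + perform (root) + -er (suffix: one who)
Total morphemes: 3

3 morphemes (out- (prefix: surpass) + perform (root) + -er (suffix: one who))


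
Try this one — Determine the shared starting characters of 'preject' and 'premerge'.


Compare from the start: 3 characters match: 'pre'. Mismatch at position 4: 'j' vs 'm'.

pre


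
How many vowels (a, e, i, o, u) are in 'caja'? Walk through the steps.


Vowels in 'caja': a, a = 2 vowels.

2


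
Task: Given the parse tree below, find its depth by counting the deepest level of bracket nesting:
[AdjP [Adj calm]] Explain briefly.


Count bracket nesting levels:
'[' at pos 0: depth = 1
'[' at pos 6: depth = 2
Maximum depth reached: 2

2


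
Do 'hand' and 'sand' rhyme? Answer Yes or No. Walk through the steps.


Rime (stressed vowel + following sounds) of 'hand': -and = /ænd/
Rime of 'sand': -and = /ænd/
/ænd/ and /ænd/ are the same ending sound, so the words rhyme.

Yes


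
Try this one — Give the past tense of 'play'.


Apply rule: Add -ed. 'play' becomes 'played'.

played


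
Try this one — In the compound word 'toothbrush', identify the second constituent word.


Split 'toothbrush' into 'tooth' + 'brush'. The second part is 'brush'.

brush


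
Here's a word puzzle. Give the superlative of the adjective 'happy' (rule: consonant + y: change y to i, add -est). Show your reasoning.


Apply superlative formation (consonant + y: change y to i, add -est): 'happy' -> 'happiest'.

happiest


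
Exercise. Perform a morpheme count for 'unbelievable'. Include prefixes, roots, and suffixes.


Decomposition: un- (prefix) + believe (root) + -able (suffix) = 3 morpheme(s)

3 morphemes


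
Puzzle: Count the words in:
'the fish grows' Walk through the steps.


Split into words: the | fish | grows = 3 words.

3


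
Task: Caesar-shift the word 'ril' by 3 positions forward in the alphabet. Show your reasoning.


Shift each letter by 3: r -> u, i -> l, l -> o. Result: 'ulo'.

ulo


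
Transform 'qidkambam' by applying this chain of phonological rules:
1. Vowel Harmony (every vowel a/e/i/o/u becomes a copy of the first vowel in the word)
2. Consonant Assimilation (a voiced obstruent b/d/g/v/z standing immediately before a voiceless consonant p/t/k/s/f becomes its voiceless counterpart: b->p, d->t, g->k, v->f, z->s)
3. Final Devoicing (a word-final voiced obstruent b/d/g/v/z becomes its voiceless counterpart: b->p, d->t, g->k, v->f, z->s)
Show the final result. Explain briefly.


Starting form: 'qidkambam'
Rule 1: Vowel Harmony: all vowels become 'i' (matching first vowel). 'qidkambam' -> 'qidkimbim'
Rule 2: Consonant Assimilation: voiced obstruent before voiceless consonant becomes voiceless ('dk' -> 'tk'). 'qidkimbim' -> 'qitkimbim'
Rule 3: Final Devoicing: final consonant 'm' is not one of the voiced obstruents b/d/g/v/z. No change.
Final form: 'qitkimbim'

qitkimbim


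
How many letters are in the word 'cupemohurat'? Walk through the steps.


Spell out 'cupemohurat' and number each letter: c(1), u(2), p(3), e(4), m(5), o(6), h(7), u(8), r(9), a(10), t(11). Total: 11 letters.

11


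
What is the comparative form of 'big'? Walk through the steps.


Apply comparative formation (double final consonant, add -er): 'big' -> 'bigger'.

bigger


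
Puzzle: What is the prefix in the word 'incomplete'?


The word 'incomplete' = 'in' (prefix) + 'complete' (root). The prefix is 'in'.

in


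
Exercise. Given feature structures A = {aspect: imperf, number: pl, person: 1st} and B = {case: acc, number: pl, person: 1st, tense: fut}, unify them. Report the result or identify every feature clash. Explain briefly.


Compare features:
aspect: A=imperf vs B=_ -> unified: imperf
case: A=_ vs B=acc -> unified: acc
number: A=pl vs B=pl -> unified: pl
person: A=1st vs B=1st -> unified: 1st
tense: A=_ vs B=fut -> unified: fut
No clashes found.

Unified: {aspect: imperf, case: acc, number: pl, person: 1st, tense: fut}


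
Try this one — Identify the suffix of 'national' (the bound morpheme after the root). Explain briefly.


The word 'national' = 'nation' (root) + '-al' (suffix). The suffix is '-al'.

al


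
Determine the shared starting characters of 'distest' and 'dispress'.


Compare from the start: 3 characters match: 'dis'. Mismatch at position 4: 't' vs 'p'.

dis


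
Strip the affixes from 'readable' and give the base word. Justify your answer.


Remove suffix '-able' from 'readable' to get root 'read'.

read


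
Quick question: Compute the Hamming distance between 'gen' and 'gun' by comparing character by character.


Alignment:
Position 1: 'g' vs 'g' = match
Position 2: 'e' vs 'u' = DIFFER
Position 3: 'n' vs 'n' = match
Total differences: 1

1


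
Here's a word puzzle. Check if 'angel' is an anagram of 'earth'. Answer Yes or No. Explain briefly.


Sorted letters of 'angel': 'aegln'
Sorted letters of 'earth': 'aehrt'
They do not match.

No


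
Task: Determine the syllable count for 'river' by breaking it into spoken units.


Break 'river' into syllables: riv-er -> riv | er = 2 syllables

2 syllables


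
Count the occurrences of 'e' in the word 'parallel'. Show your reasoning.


Letter 'e' in 'parallel': found at position(s) 7 = 1 occurrence(s).

1


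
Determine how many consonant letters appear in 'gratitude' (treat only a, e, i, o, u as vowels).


Consonants in 'gratitude': g, r, t, t, d = 5 consonants.

5


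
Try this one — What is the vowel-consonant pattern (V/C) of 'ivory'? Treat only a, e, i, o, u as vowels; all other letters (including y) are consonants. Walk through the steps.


Letter mapping: i = V, v = C, o = V, r = C, y = C.

VCVCC


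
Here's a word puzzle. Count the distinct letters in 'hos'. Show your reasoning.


Unique letters in 'hos': {h, o, s} = 3 distinct letters.

3


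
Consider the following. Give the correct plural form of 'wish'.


Apply rule: Add -es (sibilant/fricative ending). 'wish' becomes 'wishes'.

wishes


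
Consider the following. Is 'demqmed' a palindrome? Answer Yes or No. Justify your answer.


Forward: 'demqmed'
Reversed: 'demqmed'
They are identical.

Yes


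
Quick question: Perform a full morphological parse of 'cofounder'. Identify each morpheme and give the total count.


Step 1: Identify prefix: 'co' (meaning: together)
Step 2: Identify root: 'found'
Step 3: Identify suffix(es): 'er'
Decomposition: co- (prefix: together) + found (root) + -er (suffix: one who)
Total morphemes: 3

3 morphemes (co- (prefix: together) + found (root) + -er (suffix: one who))


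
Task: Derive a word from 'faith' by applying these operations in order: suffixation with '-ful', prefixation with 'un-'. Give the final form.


Step 1: Add suffix '-ful' to 'faith' = 'faithful'
Step 2: Add prefix 'un-' to 'faithful' = 'unfaithful'

unfaithful


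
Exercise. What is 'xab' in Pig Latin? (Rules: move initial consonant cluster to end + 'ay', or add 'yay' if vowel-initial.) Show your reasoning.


'xab': move consonant cluster 'x' to end and add 'ay': 'abxay'.

abxay


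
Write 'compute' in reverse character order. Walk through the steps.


Reverse 'compute' character by character: 'etupmoc'.

etupmoc


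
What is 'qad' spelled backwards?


Reverse 'qad' character by character: 'daq'.

daq


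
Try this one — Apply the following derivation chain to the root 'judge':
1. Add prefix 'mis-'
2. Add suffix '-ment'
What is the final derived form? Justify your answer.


Step 1: Add prefix 'mis-' to 'judge' = 'misjudge'
Step 2: Add suffix '-ment' to 'misjudge' = 'misjudgment'

misjudgment


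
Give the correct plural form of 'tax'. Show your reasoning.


Apply rule: Add -es (sibilant/fricative ending). 'tax' becomes 'taxes'.

taxes


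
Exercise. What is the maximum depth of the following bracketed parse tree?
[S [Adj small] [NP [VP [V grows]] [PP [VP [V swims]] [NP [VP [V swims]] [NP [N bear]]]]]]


Count bracket nesting levels:
'[' at pos 0: depth = 1
'[' at pos 3: depth = 2
'[' at pos 15: depth = 2
'[' at pos 19: depth = 3
'[' at pos 23: depth = 4
'[' at pos 34: depth = 3
'[' at pos 38: depth = 4
'[' at pos 42: depth = 5
'[' at pos 53: depth = 4
'[' at pos 57: depth = 5
'[' at pos 61: depth = 6
'[' at pos 72: depth = 5
'[' at pos 76: depth = 6
Maximum depth reached: 6

6


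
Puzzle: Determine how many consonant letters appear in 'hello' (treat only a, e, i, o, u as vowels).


Consonants in 'hello': h, l, l = 3 consonants.

3


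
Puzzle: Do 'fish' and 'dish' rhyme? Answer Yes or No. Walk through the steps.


Rime (stressed vowel + following sounds) of 'fish': -ish = /ɪʃ/
Rime of 'dish': -ish = /ɪʃ/
/ɪʃ/ and /ɪʃ/ are the same ending sound, so the words rhyme.

Yes


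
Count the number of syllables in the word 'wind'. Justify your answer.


Break 'wind' into syllables: wind -> wind = 1 syllable

1 syllable


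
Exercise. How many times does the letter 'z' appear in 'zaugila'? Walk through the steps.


Letter 'z' in 'zaugila': found at position(s) 1 = 1 occurrence(s).

1


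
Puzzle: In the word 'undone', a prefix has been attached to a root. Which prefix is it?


The word 'undone' = 'un' (prefix) + 'done' (root). The prefix is 'un'.

un


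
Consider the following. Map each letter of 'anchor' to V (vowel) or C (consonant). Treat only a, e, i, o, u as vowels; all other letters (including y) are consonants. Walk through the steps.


Letter mapping: a = V, n = C, c = C, h = C, o = V, r = C.

VCCCVC


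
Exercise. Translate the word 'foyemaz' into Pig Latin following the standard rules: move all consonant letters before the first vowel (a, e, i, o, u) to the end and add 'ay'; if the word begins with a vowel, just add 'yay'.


'foyemaz': move consonant cluster 'f' to end and add 'ay': 'oyemazfay'.

oyemazfay


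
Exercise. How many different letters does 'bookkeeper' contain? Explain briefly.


Unique letters in 'bookkeeper': {b, e, k, o, p, r} = 6 distinct letters.

6


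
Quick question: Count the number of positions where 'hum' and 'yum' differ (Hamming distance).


Alignment:
Position 1: 'h' vs 'y' = DIFFER
Position 2: 'u' vs 'u' = match
Position 3: 'm' vs 'm' = match
Total differences: 1

1


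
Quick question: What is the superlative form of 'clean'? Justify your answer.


Apply superlative formation (add -est): 'clean' -> 'cleanest'.

cleanest


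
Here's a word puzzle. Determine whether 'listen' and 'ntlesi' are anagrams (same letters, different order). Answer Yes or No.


Sorted letters of 'listen': 'eilnst'
Sorted letters of 'ntlesi': 'eilnst'
They match.

Yes


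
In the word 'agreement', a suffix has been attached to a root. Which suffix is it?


The word 'agreement' = 'agree' (root) + '-ment' (suffix). The suffix is '-ment'.

ment


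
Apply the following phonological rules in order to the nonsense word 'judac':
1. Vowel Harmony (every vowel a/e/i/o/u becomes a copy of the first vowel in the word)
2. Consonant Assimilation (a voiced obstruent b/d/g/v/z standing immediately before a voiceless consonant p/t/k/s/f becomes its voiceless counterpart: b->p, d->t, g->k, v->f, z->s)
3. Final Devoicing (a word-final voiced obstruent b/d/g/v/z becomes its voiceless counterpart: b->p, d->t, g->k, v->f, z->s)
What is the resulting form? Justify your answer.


Starting form: 'judac'
Rule 1: Vowel Harmony: all vowels become 'u' (matching first vowel). 'judac' -> 'juduc'
Rule 2: Consonant Assimilation: no voiced obstruent (b/d/g/v/z) stands immediately before a voiceless consonant (p/t/k/s/f). No change.
Rule 3: Final Devoicing: final consonant 'c' is not one of the voiced obstruents b/d/g/v/z. No change.
Final form: 'juduc'

juduc


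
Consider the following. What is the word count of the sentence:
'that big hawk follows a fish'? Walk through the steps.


Split into words: that | big | hawk | follows | a | fish = 6 words.

6


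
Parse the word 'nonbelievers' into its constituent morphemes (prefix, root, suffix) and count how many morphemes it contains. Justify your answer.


Step 1: Identify prefix: 'non' (meaning: not)
Step 2: Identify root: 'believe'
Step 3: Identify suffix(es): 'er, s'
Decomposition: non- (prefix: not) + believe (root) + -er (suffix: one who) + -s (plural)
Total morphemes: 4

4 morphemes (non- (prefix: not) + believe (root) + -er (suffix: one who) + -s (plural))


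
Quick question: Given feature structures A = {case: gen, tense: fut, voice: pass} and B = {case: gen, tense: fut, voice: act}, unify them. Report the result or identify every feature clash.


Compare features:
case: A=gen vs B=gen -> unified: gen
tense: A=fut vs B=fut -> unified: fut
voice: A=pass vs B=act -> CLASH
Clash detected on feature 'voice' (pass vs act); unification fails.

CLASH on 'voice' (pass vs act)


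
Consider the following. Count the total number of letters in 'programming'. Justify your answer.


Spell out 'programming' and number each letter: p(1), r(2), o(3), g(4), r(5), a(6), m(7), m(8), i(9), n(10), g(11). Total: 11 letters.

11


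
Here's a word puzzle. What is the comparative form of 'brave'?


Apply comparative formation (ends in e: add -r): 'brave' -> 'braver'.

braver


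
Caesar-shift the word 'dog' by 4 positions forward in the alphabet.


Shift each letter by 4: d -> h, o -> s, g -> k. Result: 'hsk'.

hsk


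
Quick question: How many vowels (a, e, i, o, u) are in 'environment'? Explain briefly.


Vowels in 'environment': e, i, o, e = 4 vowels.

4


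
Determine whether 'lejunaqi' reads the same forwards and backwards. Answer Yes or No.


Forward: 'lejunaqi'
Reversed: 'iqanujel'
They differ.

No


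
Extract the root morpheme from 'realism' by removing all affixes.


Remove suffix '-ism' from 'realism' to get root 'real'.

real


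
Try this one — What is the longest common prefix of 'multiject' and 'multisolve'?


Compare from the start: 5 characters match: 'multi'. Mismatch at position 6: 'j' vs 's'.

multi


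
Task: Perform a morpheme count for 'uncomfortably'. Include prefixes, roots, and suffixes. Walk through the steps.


Decomposition: un- (prefix) + comfort (root) + -able (suffix) + -ly (suffix) = 4 morpheme(s)

4 morphemes


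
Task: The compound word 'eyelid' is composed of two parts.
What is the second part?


Split 'eyelid' into 'eye' + 'lid'. The second part is 'lid'.

lid


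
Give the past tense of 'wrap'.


Apply rule: Double final consonant and add -ed. 'wrap' becomes 'wrapped'.

wrapped


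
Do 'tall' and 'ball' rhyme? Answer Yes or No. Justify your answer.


Rime (stressed vowel + following sounds) of 'tall': -all = /ɔːl/
Rime of 'ball': -all = /ɔːl/
/ɔːl/ and /ɔːl/ are the same ending sound, so the words rhyme.

Yes


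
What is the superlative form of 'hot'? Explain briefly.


Apply superlative formation (double final consonant, add -est): 'hot' -> 'hottest'.

hottest


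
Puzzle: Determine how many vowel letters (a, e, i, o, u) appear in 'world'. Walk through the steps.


Vowels in 'world': o = 1 vowels.

1


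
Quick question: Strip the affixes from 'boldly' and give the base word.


Remove suffix '-ly' from 'boldly' to get root 'bold'.

bold


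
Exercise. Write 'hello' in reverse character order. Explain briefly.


Reverse 'hello' character by character: 'olleh'.

olleh


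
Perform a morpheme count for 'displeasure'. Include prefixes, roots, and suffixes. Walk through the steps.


Decomposition: dis- (prefix) + please (root) + -ure (suffix) = 3 morpheme(s)

3 morphemes


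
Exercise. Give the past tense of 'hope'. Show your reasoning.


Apply rule: Add -d (word ends in -e). 'hope' becomes 'hoped'.

hoped


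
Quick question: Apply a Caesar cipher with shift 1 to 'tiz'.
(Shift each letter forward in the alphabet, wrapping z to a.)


Shift each letter by 1: t -> u, i -> j, z -> a. Result: 'uja'.

uja


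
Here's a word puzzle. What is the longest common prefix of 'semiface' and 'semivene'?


Compare from the start: 4 characters match: 'semi'. Mismatch at position 5: 'f' vs 'v'.

semi


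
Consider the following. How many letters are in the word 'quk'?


Spell out 'quk' and number each letter: q(1), u(2), k(3). Total: 3 letters.

3


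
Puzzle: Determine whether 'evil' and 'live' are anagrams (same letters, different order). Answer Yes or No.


Sorted letters of 'evil': 'eilv'
Sorted letters of 'live': 'eilv'
They match.

Yes


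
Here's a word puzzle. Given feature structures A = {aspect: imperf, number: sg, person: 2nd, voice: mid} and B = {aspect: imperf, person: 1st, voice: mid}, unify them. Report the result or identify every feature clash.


Compare features:
aspect: A=imperf vs B=imperf -> unified: imperf
number: A=sg vs B=_ -> unified: sg
person: A=2nd vs B=1st -> CLASH
voice: A=mid vs B=mid -> unified: mid
Clash detected on feature 'person' (2nd vs 1st); unification fails.

CLASH on 'person' (2nd vs 1st)


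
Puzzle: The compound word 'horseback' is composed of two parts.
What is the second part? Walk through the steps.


Split 'horseback' into 'horse' + 'back'. The second part is 'back'.

back


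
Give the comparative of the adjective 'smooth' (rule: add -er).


Apply comparative formation (add -er): 'smooth' -> 'smoother'.

smoother


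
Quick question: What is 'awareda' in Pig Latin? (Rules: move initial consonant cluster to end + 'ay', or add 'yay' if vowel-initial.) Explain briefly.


'awareda' starts with a vowel, so add 'yay': 'awaredayay'.

awaredayay


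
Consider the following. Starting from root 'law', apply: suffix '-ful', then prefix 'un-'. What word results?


Step 1: Add suffix '-ful' to 'law' = 'lawful'
Step 2: Add prefix 'un-' to 'lawful' = 'unlawful'

unlawful


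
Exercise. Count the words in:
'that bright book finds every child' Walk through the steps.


Split into words: that | bright | book | finds | every | child = 6 words.

6


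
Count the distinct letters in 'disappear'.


Unique letters in 'disappear': {a, d, e, i, p, r, s} = 7 distinct letters.

7


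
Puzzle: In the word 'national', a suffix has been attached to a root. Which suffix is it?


The word 'national' = 'nation' (root) + '-al' (suffix). The suffix is '-al'.

al


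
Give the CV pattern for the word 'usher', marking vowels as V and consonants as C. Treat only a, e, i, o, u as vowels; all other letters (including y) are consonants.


Letter mapping: u = V, s = C, h = C, e = V, r = C.

VCCVC


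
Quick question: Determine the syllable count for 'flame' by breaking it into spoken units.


Break 'flame' into syllables: flame -> flame = 1 syllable

1 syllable


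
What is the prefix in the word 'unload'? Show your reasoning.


The word 'unload' = 'un' (prefix) + 'load' (root). The prefix is 'un'.

un


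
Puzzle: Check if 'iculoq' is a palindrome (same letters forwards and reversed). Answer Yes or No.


Forward: 'iculoq'
Reversed: 'qoluci'
They differ.

No


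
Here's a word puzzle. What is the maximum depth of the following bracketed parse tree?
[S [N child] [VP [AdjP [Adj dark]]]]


Count bracket nesting levels:
'[' at pos 0: depth = 1
'[' at pos 3: depth = 2
'[' at pos 13: depth = 2
'[' at pos 17: depth = 3
'[' at pos 23: depth = 4
Maximum depth reached: 4

4


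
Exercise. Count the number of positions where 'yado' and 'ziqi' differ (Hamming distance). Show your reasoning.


Alignment:
Position 1: 'y' vs 'z' = DIFFER
Position 2: 'a' vs 'i' = DIFFER
Position 3: 'd' vs 'q' = DIFFER
Position 4: 'o' vs 'i' = DIFFER
Total differences: 4

4


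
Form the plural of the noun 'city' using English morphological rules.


Apply rule: Change -y to -ies (consonant + y). 'city' becomes 'cities'.

cities


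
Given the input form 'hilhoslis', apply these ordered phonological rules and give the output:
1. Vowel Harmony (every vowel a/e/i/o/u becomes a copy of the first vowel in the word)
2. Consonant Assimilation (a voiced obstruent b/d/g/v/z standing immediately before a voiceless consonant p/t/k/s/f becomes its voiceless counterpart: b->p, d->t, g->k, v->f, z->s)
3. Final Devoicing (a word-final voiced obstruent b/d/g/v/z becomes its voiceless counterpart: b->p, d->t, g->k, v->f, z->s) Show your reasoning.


Starting form: 'hilhoslis'
Rule 1: Vowel Harmony: all vowels become 'i' (matching first vowel). 'hilhoslis' -> 'hilhislis'
Rule 2: Consonant Assimilation: no voiced obstruent (b/d/g/v/z) stands immediately before a voiceless consonant (p/t/k/s/f). No change.
Rule 3: Final Devoicing: final consonant 's' is not one of the voiced obstruents b/d/g/v/z. No change.
Final form: 'hilhislis'

hilhislis


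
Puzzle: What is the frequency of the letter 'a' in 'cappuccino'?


Letter 'a' in 'cappuccino': found at position(s) 2 = 1 occurrence(s).

1


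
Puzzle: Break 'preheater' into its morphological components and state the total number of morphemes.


Step 1: Identify prefix: 'pre' (meaning: before)
Step 2: Identify root: 'heat'
Step 3: Identify suffix(es): 'er'
Decomposition: pre- (prefix: before) + heat (root) + -er (suffix: one who)
Total morphemes: 3

3 morphemes (pre- (prefix: before) + heat (root) + -er (suffix: one who))


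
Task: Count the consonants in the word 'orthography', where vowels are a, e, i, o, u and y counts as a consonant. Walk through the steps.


Consonants in 'orthography': r, t, h, g, r, p, h, y = 8 consonants.

8


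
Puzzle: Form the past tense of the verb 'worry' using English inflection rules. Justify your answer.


Apply rule: Change -y to -ied. 'worry' becomes 'worried'.

worried


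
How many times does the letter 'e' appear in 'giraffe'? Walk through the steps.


Letter 'e' in 'giraffe': found at position(s) 7 = 1 occurrence(s).

1


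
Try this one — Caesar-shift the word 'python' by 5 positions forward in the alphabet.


Shift each letter by 5: p -> u, y -> d, t -> y, h -> m, o -> t, n -> s. Result: 'udymts'.

udymts


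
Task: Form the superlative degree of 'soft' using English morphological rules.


Apply superlative formation (add -est): 'soft' -> 'softest'.

softest


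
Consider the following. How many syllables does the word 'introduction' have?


Break 'introduction' into syllables: in-tro-duc-tion -> in | tro | duc | tion = 4 syllables

4 syllables


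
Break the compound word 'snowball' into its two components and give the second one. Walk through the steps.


Split 'snowball' into 'snow' + 'ball'. The second part is 'ball'.

ball


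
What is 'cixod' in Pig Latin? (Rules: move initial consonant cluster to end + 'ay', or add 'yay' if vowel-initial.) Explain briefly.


'cixod': move consonant cluster 'c' to end and add 'ay': 'ixodcay'.

ixodcay


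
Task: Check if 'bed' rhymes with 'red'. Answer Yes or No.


Rime (stressed vowel + following sounds) of 'bed': -ed = /ɛd/
Rime of 'red': -ed = /ɛd/
/ɛd/ and /ɛd/ are the same ending sound, so the words rhyme.

Yes


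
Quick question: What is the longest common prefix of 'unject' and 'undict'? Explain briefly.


Compare from the start: 2 characters match: 'un'. Mismatch at position 3: 'j' vs 'd'.

un


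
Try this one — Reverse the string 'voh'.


Reverse 'voh' character by character: 'hov'.

hov


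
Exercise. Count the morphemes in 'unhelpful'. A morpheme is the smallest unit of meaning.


Decomposition: un- (prefix) + help (root) + -ful (suffix) = 3 morpheme(s)

3 morphemes


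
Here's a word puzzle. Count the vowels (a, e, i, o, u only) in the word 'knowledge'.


Vowels in 'knowledge': o, e, e = 3 vowels.

3


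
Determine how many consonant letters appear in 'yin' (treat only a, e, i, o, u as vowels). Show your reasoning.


Consonants in 'yin': y, n = 2 consonants.

2


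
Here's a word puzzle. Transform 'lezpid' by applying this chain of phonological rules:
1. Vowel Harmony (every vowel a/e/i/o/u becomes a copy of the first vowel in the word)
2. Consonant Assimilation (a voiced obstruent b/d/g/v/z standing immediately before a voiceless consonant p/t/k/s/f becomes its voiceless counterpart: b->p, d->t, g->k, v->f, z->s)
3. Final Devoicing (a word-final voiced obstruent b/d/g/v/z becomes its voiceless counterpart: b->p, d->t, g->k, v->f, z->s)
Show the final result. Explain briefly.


Starting form: 'lezpid'
Rule 1: Vowel Harmony: all vowels become 'e' (matching first vowel). 'lezpid' -> 'lezped'
Rule 2: Consonant Assimilation: voiced obstruent before voiceless consonant becomes voiceless ('zp' -> 'sp'). 'lezped' -> 'lesped'
Rule 3: Final Devoicing: word-final voiced obstruent 'd' becomes voiceless 't'. 'lesped' -> 'lespet'
Final form: 'lespet'

lespet


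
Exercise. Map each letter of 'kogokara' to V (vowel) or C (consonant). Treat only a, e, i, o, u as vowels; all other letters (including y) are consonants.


Letter mapping: k = C, o = V, g = C, o = V, k = C, a = V, r = C, a = V.

CVCVCVCV
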